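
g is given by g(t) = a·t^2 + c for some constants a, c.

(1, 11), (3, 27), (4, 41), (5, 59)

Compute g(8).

From g(1) = 11 and g(3) = 27: 1a + c = 11 and 9a + c = 27.
Subtracting: 8a = 16, so a = 2; then c = 11 − 2·1 = 9.
So g(t) = 2t² + 9, and g(8) = 137.

137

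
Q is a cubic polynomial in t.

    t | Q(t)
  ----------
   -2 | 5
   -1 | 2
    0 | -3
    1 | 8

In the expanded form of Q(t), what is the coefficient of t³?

3

Write Q(t) = at³ + bt² + ct + d; the 4 given values yield a linear system in the 4 coefficients.
Solving, Q(t) = 3t³ + 8t² - 3.
The coefficient of t³ is 3.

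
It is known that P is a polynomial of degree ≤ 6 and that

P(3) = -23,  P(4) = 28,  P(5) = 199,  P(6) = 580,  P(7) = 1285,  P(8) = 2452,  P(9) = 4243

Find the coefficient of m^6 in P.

Write P(m) = am^6 + bm^5 + cm^4 + dm³ + em² + pm + q; the 7 given values yield a linear system in the 7 coefficients.
Solving, the top 2 coefficients vanish, and P(m) = m^4 - 3m³ - m² - 6m + 4.
The coefficient of m^6 is 0.

0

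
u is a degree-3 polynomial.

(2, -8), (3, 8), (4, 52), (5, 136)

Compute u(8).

Write u(n) = an³ + bn² + cn + d; the 4 given values yield a linear system in the 4 coefficients.
Solving, u(n) = 2n³ - 4n² - 2n - 4.
Then u(8) = 748.

748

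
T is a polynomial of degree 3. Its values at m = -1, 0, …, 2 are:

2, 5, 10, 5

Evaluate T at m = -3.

50

Write T(m) = am³ + bm² + cm + d; the 4 given values yield a linear system in the 4 coefficients.
Solving, T(m) = -2m³ + m² + 6m + 5.
Then T(-3) = 50.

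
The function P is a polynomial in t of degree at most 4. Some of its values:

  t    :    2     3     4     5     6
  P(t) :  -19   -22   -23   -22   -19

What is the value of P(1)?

First differences: -3, -1, 1, 3. Second differences: 2, 2, 2.
Level-2 differences are constant, so P has degree 2.
Fitting a degree-2 polynomial gives P(t) = t² - 8t - 7.
Then P(1) = -14.

-14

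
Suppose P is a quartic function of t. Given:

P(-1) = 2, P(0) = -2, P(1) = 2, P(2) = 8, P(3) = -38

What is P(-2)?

Write P(t) = at^4 + bt³ + ct² + dt + e; the 5 given values yield a linear system in the 5 coefficients.
Solving, P(t) = -2t^4 + 3t³ + 6t² - 3t - 2.
Then P(-2) = -28.

-28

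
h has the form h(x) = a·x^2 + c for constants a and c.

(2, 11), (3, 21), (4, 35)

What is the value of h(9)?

From h(2) = 11 and h(3) = 21: 4a + c = 11 and 9a + c = 21.
Subtracting: 5a = 10, so a = 2; then c = 11 − 2·4 = 3.
So h(x) = 2x² + 3, and h(9) = 165.

165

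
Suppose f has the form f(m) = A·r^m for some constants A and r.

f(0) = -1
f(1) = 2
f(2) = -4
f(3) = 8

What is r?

Consecutive ratio: 2/(-1) = -2, and -4/2 = -2, so r = -2.
Then A·(-2)^0 = -1 gives A = -1, and f(m) = -1·(-2)^m.

-2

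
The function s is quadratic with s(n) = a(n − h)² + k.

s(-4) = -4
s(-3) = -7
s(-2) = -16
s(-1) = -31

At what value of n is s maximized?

First differences -3, -9, -15; second difference -6 = 2a, so a = -3.
Expanding, the n-coefficient is −2ah = 6h; matching it to the data gives h = -4, and then k = -4.
So s(n) = -3(n + 4)² − 4.
Hence h = -4.

-4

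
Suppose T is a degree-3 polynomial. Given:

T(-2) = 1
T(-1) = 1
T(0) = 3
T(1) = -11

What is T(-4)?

79

Write T(x) = ax³ + bx² + cx + d; the 4 given values yield a linear system in the 4 coefficients.
Solving, T(x) = -3x³ - 8x² - 3x + 3.
Then T(-4) = 79.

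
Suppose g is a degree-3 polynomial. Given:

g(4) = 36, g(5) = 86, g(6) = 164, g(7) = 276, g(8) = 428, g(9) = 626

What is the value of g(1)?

-6

Write g(k) = ak³ + bk² + ck + d; the 6 given values yield a linear system in the 4 coefficients.
Solving, g(k) = k³ - k² - 2k - 4.
Then g(1) = -6.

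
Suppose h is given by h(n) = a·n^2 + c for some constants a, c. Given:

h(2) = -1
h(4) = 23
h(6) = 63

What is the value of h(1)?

-7

From h(2) = -1 and h(4) = 23: 4a + c = -1 and 16a + c = 23.
Subtracting: 12a = 24, so a = 2; then c = -1 − 2·4 = -9.
So h(n) = 2n² − 9, and h(1) = -7.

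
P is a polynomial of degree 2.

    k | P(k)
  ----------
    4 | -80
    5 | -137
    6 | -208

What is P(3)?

-37

Write P(k) = ak² + bk + c; the 3 given values yield a linear system in the 3 coefficients.
Solving, P(k) = -7k² + 6k + 8.
Then P(3) = -37.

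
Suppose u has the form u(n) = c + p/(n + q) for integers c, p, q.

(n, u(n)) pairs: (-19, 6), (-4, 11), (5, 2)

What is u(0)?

(u(n) − c)(n + q) = p for each data point; the three points give a linear system in c and q, then p follows.
Solving: c = 5, q = 1, p = -18, so u(n) = 5 − 18/(n + 1).
Then u(0) = 5 − 18/1 = -13.

-13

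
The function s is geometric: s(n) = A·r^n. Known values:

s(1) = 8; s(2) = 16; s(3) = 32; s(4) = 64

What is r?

Consecutive ratio: 16/8 = 2, and 32/16 = 2, so r = 2.
Then A·2^1 = 8 gives A = 4, and s(n) = 4·2^n.

2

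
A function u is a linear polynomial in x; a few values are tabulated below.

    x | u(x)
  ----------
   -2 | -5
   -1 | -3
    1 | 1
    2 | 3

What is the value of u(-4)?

-9

Write u(x) = ax + b; the 4 given values yield a linear system in the 2 coefficients.
Solving, u(x) = 2x - 1.
Then u(-4) = -9.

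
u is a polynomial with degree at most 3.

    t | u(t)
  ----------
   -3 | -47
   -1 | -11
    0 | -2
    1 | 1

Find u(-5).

-107

Write u(t) = at³ + bt² + ct + d; the 4 given values yield a linear system in the 4 coefficients.
Solving, the leading coefficient vanishes, and u(t) = -3t² + 6t - 2.
Then u(-5) = -107.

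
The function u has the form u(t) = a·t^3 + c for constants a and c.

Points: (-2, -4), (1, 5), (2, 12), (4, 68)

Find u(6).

From u(-2) = -4 and u(1) = 5: -8a + c = -4 and 1a + c = 5.
Subtracting: 9a = 9, so a = 1; then c = -4 − 1·(-8) = 4.
So u(t) = 1t³ + 4, and u(6) = 220.

220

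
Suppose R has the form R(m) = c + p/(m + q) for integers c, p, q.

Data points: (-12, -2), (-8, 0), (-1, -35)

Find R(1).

-15

(R(m) − c)(m + q) = p for each data point; the three points give a linear system in c and q, then p follows.
Solving: c = -5, q = 2, p = -30, so R(m) = -5 − 30/(m + 2).
Then R(1) = -5 − 30/3 = -15.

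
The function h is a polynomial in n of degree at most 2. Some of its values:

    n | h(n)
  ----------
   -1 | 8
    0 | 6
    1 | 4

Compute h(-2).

10

Write h(n) = an² + bn + c; the 3 given values yield a linear system in the 3 coefficients.
Solving, the leading coefficient vanishes, and h(n) = -2n + 6.
Then h(-2) = 10.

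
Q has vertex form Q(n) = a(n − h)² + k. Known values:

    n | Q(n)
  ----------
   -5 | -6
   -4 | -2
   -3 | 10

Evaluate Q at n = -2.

First differences 4, 12; second difference 8 = 2a, so a = 4.
Expanding, the n-coefficient is −2ah = -8h; matching it to the data gives h = -5, and then k = -6.
So Q(n) = 4(n + 5)² − 6.
Q(-2) = 4·3² − 6 = 30.

30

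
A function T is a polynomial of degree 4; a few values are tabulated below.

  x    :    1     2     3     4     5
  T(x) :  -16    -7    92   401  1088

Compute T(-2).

17

Write T(x) = ax^4 + bx³ + cx² + dx + e; the 5 given values yield a linear system in the 5 coefficients.
Solving, T(x) = 2x^4 - 5x² - 6x - 7.
Then T(-2) = 17.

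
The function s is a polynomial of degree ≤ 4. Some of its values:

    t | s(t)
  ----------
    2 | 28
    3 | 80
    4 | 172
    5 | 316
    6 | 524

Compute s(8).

1180

First differences: 52, 92, 144, 208. Second differences: 40, 52, 64. Third differences: 12, 12.
Level-3 differences are constant, so s has degree 3.
Fitting a degree-3 polynomial gives s(t) = 2t³ + 2t² + 4t - 4.
Then s(8) = 1180.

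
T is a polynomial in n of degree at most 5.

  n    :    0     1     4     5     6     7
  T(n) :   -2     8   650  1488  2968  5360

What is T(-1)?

Write T(n) = an^5 + bn^4 + cn³ + dn² + en + p; the 6 given values yield a linear system in the 6 coefficients.
Solving, the leading coefficient vanishes, and T(n) = 2n^4 + n³ + 4n² + 3n - 2.
Then T(-1) = 0.

0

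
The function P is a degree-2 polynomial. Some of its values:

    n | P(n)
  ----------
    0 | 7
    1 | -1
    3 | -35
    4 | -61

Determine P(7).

-175

Write P(n) = an² + bn + c; the 4 given values yield a linear system in the 3 coefficients.
Solving, P(n) = -3n² - 5n + 7.
Then P(7) = -175.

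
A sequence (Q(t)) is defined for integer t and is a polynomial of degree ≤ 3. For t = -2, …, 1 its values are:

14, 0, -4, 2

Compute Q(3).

First differences: -14, -4, 6. Second differences: 10, 10.
Level-2 differences are constant, so Q has degree 2.
Fitting a degree-2 polynomial gives Q(t) = 5t² + t - 4.
Then Q(3) = 44.

44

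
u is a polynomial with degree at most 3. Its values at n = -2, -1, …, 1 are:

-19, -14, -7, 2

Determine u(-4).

First differences: 5, 7, 9. Second differences: 2, 2.
Level-2 differences are constant, so u has degree 2.
Fitting a degree-2 polynomial gives u(n) = n² + 8n - 7.
Then u(-4) = -23.

-23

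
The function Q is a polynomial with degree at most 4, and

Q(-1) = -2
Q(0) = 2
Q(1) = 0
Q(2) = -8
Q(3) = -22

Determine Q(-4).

-50

First differences: 4, -2, -8, -14. Second differences: -6, -6, -6.
Level-2 differences are constant, so Q has degree 2.
Fitting a degree-2 polynomial gives Q(k) = -3k² + k + 2.
Then Q(-4) = -50.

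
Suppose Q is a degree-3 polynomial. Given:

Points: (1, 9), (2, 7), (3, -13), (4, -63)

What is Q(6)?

-301

Write Q(m) = am³ + bm² + cm + d; the 4 given values yield a linear system in the 4 coefficients.
Solving, Q(m) = -2m³ + 3m² + 3m + 5.
Then Q(6) = -301.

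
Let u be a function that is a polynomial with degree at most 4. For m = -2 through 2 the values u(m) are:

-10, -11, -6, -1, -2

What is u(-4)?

34

First differences: -1, 5, 5, -1. Second differences: 6, 0, -6. Third differences: -6, -6.
Level-3 differences are constant, so u has degree 3.
Fitting a degree-3 polynomial gives u(m) = -m³ + 6m - 6.
Then u(-4) = 34.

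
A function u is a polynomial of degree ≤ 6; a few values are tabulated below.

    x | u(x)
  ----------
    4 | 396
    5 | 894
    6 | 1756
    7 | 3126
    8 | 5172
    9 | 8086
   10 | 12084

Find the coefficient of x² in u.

1

First differences: 498, 862, 1370, 2046, 2914, 3998. Second differences: 364, 508, 676, 868, 1084. Third differences: 144, 168, 192, 216. Fourth differences: 24, 24, 24.
Level-4 differences are constant, so u has degree 4.
Fitting a degree-4 polynomial gives u(x) = x^4 + 2x³ + x² - 2x + 4.
The coefficient of x² is 1.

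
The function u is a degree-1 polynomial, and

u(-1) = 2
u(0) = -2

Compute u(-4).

14

Write u(t) = at + b; the 2 given values yield a linear system in the 2 coefficients.
Solving, u(t) = -4t - 2.
Then u(-4) = 14.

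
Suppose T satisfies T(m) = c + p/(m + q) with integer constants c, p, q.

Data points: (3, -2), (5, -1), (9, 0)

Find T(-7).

(T(m) − c)(m + q) = p for each data point; the three points give a linear system in c and q, then p follows.
Solving: c = 2, q = 3, p = -24, so T(m) = 2 − 24/(m + 3).
Then T(-7) = 2 − 24/(-4) = 8.

8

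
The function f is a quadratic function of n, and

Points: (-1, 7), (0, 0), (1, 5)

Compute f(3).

51

Write f(n) = an² + bn + c; the 3 given values yield a linear system in the 3 coefficients.
Solving, f(n) = 6n² - n.
Then f(3) = 51.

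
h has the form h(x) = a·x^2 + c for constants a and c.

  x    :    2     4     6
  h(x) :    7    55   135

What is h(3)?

27

From h(2) = 7 and h(4) = 55: 4a + c = 7 and 16a + c = 55.
Subtracting: 12a = 48, so a = 4; then c = 7 − 4·4 = -9.
So h(x) = 4x² − 9, and h(3) = 27.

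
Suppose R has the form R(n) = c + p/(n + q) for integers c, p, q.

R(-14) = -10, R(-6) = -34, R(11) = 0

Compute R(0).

11

(R(n) − c)(n + q) = p for each data point; the three points give a linear system in c and q, then p follows.
Solving: c = -4, q = 4, p = 60, so R(n) = -4 + 60/(n + 4).
Then R(0) = -4 + 60/4 = 11.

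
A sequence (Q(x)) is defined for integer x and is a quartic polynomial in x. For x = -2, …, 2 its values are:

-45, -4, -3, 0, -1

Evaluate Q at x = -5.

Write Q(x) = ax^4 + bx³ + cx² + dx + e; the 5 given values yield a linear system in the 5 coefficients.
Solving, Q(x) = -2x^4 + 3x³ + 3x² - x - 3.
Then Q(-5) = -1548.

-1548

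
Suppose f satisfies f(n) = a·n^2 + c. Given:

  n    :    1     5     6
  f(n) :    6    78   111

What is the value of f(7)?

150

From f(1) = 6 and f(5) = 78: 1a + c = 6 and 25a + c = 78.
Subtracting: 24a = 72, so a = 3; then c = 6 − 3·1 = 3.
So f(n) = 3n² + 3, and f(7) = 150.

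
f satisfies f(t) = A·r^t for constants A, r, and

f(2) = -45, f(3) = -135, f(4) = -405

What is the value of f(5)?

Consecutive ratio: -135/(-45) = 3, and -405/(-135) = 3, so r = 3.
Then A·3^2 = -45 gives A = -5, and f(t) = -5·3^t.
f(5) = -5·3^5 = -1215.

-1215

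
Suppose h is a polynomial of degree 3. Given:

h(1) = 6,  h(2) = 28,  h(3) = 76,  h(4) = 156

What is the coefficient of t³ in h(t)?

1

Write h(t) = at³ + bt² + ct + d; the 4 given values yield a linear system in the 4 coefficients.
Solving, h(t) = t³ + 7t² - 6t + 4.
The coefficient of t³ is 1.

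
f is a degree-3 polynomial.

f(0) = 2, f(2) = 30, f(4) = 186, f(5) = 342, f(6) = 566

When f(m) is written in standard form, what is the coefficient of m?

-2

Write f(m) = am³ + bm² + cm + d; the 5 given values yield a linear system in the 4 coefficients.
Solving, f(m) = 2m³ + 4m² - 2m + 2.
The coefficient of m is -2.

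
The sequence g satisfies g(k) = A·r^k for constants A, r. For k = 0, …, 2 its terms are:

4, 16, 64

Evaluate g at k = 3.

256

Consecutive ratio: 16/4 = 4, and 64/16 = 4, so r = 4.
Then A·4^0 = 4 gives A = 4, and g(k) = 4·4^k.
g(3) = 4·4^3 = 256.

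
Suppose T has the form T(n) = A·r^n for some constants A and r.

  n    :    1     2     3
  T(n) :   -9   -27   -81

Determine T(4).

-243

Consecutive ratio: -27/(-9) = 3, and -81/(-27) = 3, so r = 3.
Then A·3^1 = -9 gives A = -3, and T(n) = -3·3^n.
T(4) = -3·3^4 = -243.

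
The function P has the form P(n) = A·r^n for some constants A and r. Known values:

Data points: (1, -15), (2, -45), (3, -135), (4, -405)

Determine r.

Consecutive ratio: -45/(-15) = 3, and -135/(-45) = 3, so r = 3.
Then A·3^1 = -15 gives A = -5, and P(n) = -5·3^n.

3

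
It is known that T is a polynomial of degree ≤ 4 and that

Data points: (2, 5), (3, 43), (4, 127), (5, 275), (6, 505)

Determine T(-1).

-13

First differences: 38, 84, 148, 230. Second differences: 46, 64, 82. Third differences: 18, 18.
Level-3 differences are constant, so T has degree 3.
Fitting a degree-3 polynomial gives T(t) = 3t³ - 4t² + t - 5.
Then T(-1) = -13.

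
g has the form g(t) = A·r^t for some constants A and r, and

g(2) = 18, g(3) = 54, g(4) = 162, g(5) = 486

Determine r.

3

Consecutive ratio: 54/18 = 3, and 162/54 = 3, so r = 3.
Then A·3^2 = 18 gives A = 2, and g(t) = 2·3^t.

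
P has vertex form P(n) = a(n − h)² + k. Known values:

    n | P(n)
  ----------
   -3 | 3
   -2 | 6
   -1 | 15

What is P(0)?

30

First differences 3, 9; second difference 6 = 2a, so a = 3.
Expanding, the n-coefficient is −2ah = -6h; matching it to the data gives h = -3, and then k = 3.
So P(n) = 3(n + 3)² + 3.
P(0) = 3·3² + 3 = 30.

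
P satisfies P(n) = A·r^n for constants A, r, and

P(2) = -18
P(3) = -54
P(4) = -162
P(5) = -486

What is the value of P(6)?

-1458

Consecutive ratio: -54/(-18) = 3, and -162/(-54) = 3, so r = 3.
Then A·3^2 = -18 gives A = -2, and P(n) = -2·3^n.
P(6) = -2·3^6 = -1458.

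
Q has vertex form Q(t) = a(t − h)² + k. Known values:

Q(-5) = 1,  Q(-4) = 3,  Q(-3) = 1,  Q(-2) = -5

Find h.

-4

First differences 2, -2, -6; second difference -4 = 2a, so a = -2.
Expanding, the t-coefficient is −2ah = 4h; matching it to the data gives h = -4, and then k = 3.
So Q(t) = -2(t + 4)² + 3.
Hence h = -4.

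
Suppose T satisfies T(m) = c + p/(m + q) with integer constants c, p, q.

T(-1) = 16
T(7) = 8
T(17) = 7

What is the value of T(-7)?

1

(T(m) − c)(m + q) = p for each data point; the three points give a linear system in c and q, then p follows.
Solving: c = 6, q = 3, p = 20, so T(m) = 6 + 20/(m + 3).
Then T(-7) = 6 + 20/(-4) = 1.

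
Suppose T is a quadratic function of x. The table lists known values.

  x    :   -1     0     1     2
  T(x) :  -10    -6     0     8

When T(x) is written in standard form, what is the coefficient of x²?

1

Write T(x) = ax² + bx + c; the 4 given values yield a linear system in the 3 coefficients.
Solving, T(x) = x² + 5x - 6.
The coefficient of x² is 1.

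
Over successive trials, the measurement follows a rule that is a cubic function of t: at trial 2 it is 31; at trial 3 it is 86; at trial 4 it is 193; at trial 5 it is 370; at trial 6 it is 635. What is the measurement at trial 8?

Write the value at t as f(t).
First differences: 55, 107, 177, 265. Second differences: 52, 70, 88. Third differences: 18, 18.
Level-3 differences are constant, so f has degree 3.
Fitting a degree-3 polynomial gives f(t) = 3t³ - t² + 3t + 5.
Then f(8) = 1501.

1501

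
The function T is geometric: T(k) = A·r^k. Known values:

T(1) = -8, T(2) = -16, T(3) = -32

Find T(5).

-128

Consecutive ratio: -16/(-8) = 2, and -32/(-16) = 2, so r = 2.
Then A·2^1 = -8 gives A = -4, and T(k) = -4·2^k.
T(5) = -4·2^5 = -128.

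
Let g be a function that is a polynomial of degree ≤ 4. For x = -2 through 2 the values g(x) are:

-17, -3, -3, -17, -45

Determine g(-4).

First differences: 14, 0, -14, -28. Second differences: -14, -14, -14.
Level-2 differences are constant, so g has degree 2.
Fitting a degree-2 polynomial gives g(x) = -7x² - 7x - 3.
Then g(-4) = -87.

-87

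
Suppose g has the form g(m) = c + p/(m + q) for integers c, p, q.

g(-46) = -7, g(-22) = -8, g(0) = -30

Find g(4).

18

(g(m) − c)(m + q) = p for each data point; the three points give a linear system in c and q, then p follows.
Solving: c = -6, q = -2, p = 48, so g(m) = -6 + 48/(m − 2).
Then g(4) = -6 + 48/2 = 18.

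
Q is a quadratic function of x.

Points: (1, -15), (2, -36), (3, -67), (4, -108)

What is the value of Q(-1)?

-3

Write Q(x) = ax² + bx + c; the 4 given values yield a linear system in the 3 coefficients.
Solving, Q(x) = -5x² - 6x - 4.
Then Q(-1) = -3.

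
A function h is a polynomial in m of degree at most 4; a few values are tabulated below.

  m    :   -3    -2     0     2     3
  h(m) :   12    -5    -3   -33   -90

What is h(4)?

-191

Write h(m) = am^4 + bm³ + cm² + dm + e; the 5 given values yield a linear system in the 5 coefficients.
Solving, the leading coefficient vanishes, and h(m) = -2m³ - 4m² + m - 3.
Then h(4) = -191.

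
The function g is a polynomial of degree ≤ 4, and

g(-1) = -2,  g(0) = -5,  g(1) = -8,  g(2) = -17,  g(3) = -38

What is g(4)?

-77

First differences: -3, -3, -9, -21. Second differences: 0, -6, -12. Third differences: -6, -6.
Level-3 differences are constant, so g has degree 3.
Fitting a degree-3 polynomial gives g(t) = -t³ - 2t - 5.
Then g(4) = -77.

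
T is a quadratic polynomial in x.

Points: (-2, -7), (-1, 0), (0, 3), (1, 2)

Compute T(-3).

First differences: 7, 3, -1. Second differences: -4, -4.
Level-2 differences are constant, so T has degree 2.
Fitting a degree-2 polynomial gives T(x) = -2x² + x + 3.
Then T(-3) = -18.

-18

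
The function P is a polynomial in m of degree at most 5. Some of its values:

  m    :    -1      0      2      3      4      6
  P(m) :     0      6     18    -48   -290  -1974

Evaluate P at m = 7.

Write P(m) = am^5 + bm^4 + cm³ + dm² + em + p; the 6 given values yield a linear system in the 6 coefficients.
Solving, the leading coefficient vanishes, and P(m) = -2m^4 + 2m³ + 4m² + 6m + 6.
Then P(7) = -3872.

-3872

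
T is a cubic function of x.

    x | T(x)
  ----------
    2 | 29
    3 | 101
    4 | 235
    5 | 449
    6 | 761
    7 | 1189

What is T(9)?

First differences: 72, 134, 214, 312, 428. Second differences: 62, 80, 98, 116. Third differences: 18, 18, 18.
Level-3 differences are constant, so T has degree 3.
Fitting a degree-3 polynomial gives T(x) = 3x³ + 4x² - 5x - 1.
Then T(9) = 2465.

2465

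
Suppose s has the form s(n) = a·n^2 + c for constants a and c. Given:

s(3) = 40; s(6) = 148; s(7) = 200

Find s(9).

From s(3) = 40 and s(6) = 148: 9a + c = 40 and 36a + c = 148.
Subtracting: 27a = 108, so a = 4; then c = 40 − 4·9 = 4.
So s(n) = 4n² + 4, and s(9) = 328.

328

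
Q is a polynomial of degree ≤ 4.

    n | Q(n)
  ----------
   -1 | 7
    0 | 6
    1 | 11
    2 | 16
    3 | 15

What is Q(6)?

First differences: -1, 5, 5, -1. Second differences: 6, 0, -6. Third differences: -6, -6.
Level-3 differences are constant, so Q has degree 3.
Fitting a degree-3 polynomial gives Q(n) = -n³ + 3n² + 3n + 6.
Then Q(6) = -84.

-84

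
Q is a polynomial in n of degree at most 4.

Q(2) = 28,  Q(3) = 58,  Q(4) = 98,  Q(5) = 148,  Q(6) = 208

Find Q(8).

358

First differences: 30, 40, 50, 60. Second differences: 10, 10, 10.
Level-2 differences are constant, so Q has degree 2.
Fitting a degree-2 polynomial gives Q(n) = 5n² + 5n - 2.
Then Q(8) = 358.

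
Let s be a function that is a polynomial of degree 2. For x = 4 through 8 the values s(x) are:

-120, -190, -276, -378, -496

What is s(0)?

First differences: -70, -86, -102, -118. Second differences: -16, -16, -16.
Level-2 differences are constant, so s has degree 2.
Fitting a degree-2 polynomial gives s(x) = -8x² + 2x.
The constant term is s(0) = 0.

0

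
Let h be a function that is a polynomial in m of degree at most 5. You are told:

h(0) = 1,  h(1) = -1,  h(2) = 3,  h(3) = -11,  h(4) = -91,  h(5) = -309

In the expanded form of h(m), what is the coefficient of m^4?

-1

First differences: -2, 4, -14, -80, -218. Second differences: 6, -18, -66, -138. Third differences: -24, -48, -72. Fourth differences: -24, -24.
Level-4 differences are constant, so h has degree 4.
Fitting a degree-4 polynomial gives h(m) = -m^4 + 2m³ + 4m² - 7m + 1.
The coefficient of m^4 is -1.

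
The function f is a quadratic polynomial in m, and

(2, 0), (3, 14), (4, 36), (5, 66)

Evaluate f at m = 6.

104

First differences: 14, 22, 30. Second differences: 8, 8.
Level-2 differences are constant, so f has degree 2.
Fitting a degree-2 polynomial gives f(m) = 4m² - 6m - 4.
Then f(6) = 104.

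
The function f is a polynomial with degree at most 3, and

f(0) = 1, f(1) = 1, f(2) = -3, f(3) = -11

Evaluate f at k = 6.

-59

First differences: 0, -4, -8. Second differences: -4, -4.
Level-2 differences are constant, so f has degree 2.
Fitting a degree-2 polynomial gives f(k) = -2k² + 2k + 1.
Then f(6) = -59.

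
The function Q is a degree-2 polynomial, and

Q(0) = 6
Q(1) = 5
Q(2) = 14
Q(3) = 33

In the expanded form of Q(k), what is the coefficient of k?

First differences: -1, 9, 19. Second differences: 10, 10.
Level-2 differences are constant, so Q has degree 2.
Fitting a degree-2 polynomial gives Q(k) = 5k² - 6k + 6.
The coefficient of k is -6.

-6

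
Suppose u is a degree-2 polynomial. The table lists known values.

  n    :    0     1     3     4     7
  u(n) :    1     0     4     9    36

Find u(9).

Write u(n) = an² + bn + c; the 5 given values yield a linear system in the 3 coefficients.
Solving, u(n) = n² - 2n + 1.
Then u(9) = 64.

64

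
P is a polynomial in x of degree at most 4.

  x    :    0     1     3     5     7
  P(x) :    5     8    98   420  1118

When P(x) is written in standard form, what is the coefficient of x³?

Write P(x) = ax^4 + bx³ + cx² + dx + e; the 5 given values yield a linear system in the 5 coefficients.
Solving, the leading coefficient vanishes, and P(x) = 3x³ + 2x² - 2x + 5.
The coefficient of x³ is 3.

3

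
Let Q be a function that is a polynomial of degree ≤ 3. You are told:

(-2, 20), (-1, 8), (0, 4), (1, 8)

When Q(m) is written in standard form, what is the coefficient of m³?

0

Write Q(m) = am³ + bm² + cm + d; the 4 given values yield a linear system in the 4 coefficients.
Solving, the leading coefficient vanishes, and Q(m) = 4m² + 4.
The coefficient of m³ is 0.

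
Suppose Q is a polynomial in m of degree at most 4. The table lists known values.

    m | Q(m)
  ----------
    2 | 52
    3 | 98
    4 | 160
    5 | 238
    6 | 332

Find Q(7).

442

Write Q(m) = am^4 + bm³ + cm² + dm + e; the 5 given values yield a linear system in the 5 coefficients.
Solving, the top 2 coefficients vanish, and Q(m) = 8m² + 6m + 8.
Then Q(7) = 442.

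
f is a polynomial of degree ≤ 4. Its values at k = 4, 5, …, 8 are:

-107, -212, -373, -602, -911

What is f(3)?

-46

Write f(k) = ak^4 + bk³ + ck² + dk + e; the 5 given values yield a linear system in the 5 coefficients.
Solving, the leading coefficient vanishes, and f(k) = -2k³ + 2k² - k - 7.
Then f(3) = -46.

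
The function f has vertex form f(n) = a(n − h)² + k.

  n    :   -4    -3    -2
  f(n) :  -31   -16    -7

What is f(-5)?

-52

First differences 15, 9; second difference -6 = 2a, so a = -3.
Expanding, the n-coefficient is −2ah = 6h; matching it to the data gives h = -1, and then k = -4.
So f(n) = -3(n + 1)² − 4.
f(-5) = -3·(-4)² − 4 = -52.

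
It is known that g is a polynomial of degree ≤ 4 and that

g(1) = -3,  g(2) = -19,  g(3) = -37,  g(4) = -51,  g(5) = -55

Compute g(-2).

First differences: -16, -18, -14, -4. Second differences: -2, 4, 10. Third differences: 6, 6.
Level-3 differences are constant, so g has degree 3.
Fitting a degree-3 polynomial gives g(n) = n³ - 7n² - 2n + 5.
Then g(-2) = -27.

-27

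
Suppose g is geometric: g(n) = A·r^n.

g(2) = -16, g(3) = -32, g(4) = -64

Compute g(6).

Consecutive ratio: -32/(-16) = 2, and -64/(-32) = 2, so r = 2.
Then A·2^2 = -16 gives A = -4, and g(n) = -4·2^n.
g(6) = -4·2^6 = -256.

-256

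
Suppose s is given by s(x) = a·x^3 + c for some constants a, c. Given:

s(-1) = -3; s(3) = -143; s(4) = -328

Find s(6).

From s(-1) = -3 and s(3) = -143: -1a + c = -3 and 27a + c = -143.
Subtracting: 28a = -140, so a = -5; then c = -3 − (-5)·(-1) = -8.
So s(x) = -5x³ − 8, and s(6) = -1088.

-1088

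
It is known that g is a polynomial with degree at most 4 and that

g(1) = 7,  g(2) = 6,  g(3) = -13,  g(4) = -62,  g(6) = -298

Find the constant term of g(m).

Write g(m) = am^4 + bm³ + cm² + dm + e; the 5 given values yield a linear system in the 5 coefficients.
Solving, the leading coefficient vanishes, and g(m) = -2m³ + 3m² + 4m + 2.
The constant term is g(0) = 2.

2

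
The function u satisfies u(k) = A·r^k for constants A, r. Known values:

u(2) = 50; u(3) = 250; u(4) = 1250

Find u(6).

31250

Consecutive ratio: 250/50 = 5, and 1250/250 = 5, so r = 5.
Then A·5^2 = 50 gives A = 2, and u(k) = 2·5^k.
u(6) = 2·5^6 = 31250.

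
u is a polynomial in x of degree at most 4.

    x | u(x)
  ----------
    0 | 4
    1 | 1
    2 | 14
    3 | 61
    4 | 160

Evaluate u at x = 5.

329

First differences: -3, 13, 47, 99. Second differences: 16, 34, 52. Third differences: 18, 18.
Level-3 differences are constant, so u has degree 3.
Fitting a degree-3 polynomial gives u(x) = 3x³ - x² - 5x + 4.
Then u(5) = 329.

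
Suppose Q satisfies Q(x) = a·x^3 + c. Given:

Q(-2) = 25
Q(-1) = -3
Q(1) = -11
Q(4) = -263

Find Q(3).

From Q(-2) = 25 and Q(-1) = -3: -8a + c = 25 and -1a + c = -3.
Subtracting: 7a = -28, so a = -4; then c = 25 − (-4)·(-8) = -7.
So Q(x) = -4x³ − 7, and Q(3) = -115.

-115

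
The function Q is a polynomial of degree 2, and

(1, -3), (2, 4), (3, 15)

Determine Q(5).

49

Write Q(t) = at² + bt + c; the 3 given values yield a linear system in the 3 coefficients.
Solving, Q(t) = 2t² + t - 6.
Then Q(5) = 49.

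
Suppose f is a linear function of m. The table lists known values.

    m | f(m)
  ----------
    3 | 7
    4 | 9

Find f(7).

Write f(m) = am + b; the 2 given values yield a linear system in the 2 coefficients.
Solving, f(m) = 2m + 1.
Then f(7) = 15.

15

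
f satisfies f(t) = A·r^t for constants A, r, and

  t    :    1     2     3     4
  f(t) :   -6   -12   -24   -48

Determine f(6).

-192

Consecutive ratio: -12/(-6) = 2, and -24/(-12) = 2, so r = 2.
Then A·2^1 = -6 gives A = -3, and f(t) = -3·2^t.
f(6) = -3·2^6 = -192.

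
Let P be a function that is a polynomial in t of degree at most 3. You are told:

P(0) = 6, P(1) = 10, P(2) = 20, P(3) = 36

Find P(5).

Write P(t) = at³ + bt² + ct + d; the 4 given values yield a linear system in the 4 coefficients.
Solving, the leading coefficient vanishes, and P(t) = 3t² + t + 6.
Then P(5) = 86.

86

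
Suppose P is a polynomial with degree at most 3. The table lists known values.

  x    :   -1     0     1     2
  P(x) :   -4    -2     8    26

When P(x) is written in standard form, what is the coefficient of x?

Write P(x) = ax³ + bx² + cx + d; the 4 given values yield a linear system in the 4 coefficients.
Solving, the leading coefficient vanishes, and P(x) = 4x² + 6x - 2.
The coefficient of x is 6.

6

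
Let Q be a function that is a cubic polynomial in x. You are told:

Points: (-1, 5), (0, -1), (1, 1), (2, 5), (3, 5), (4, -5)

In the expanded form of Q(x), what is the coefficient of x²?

4

First differences: -6, 2, 4, 0, -10. Second differences: 8, 2, -4, -10. Third differences: -6, -6, -6.
Level-3 differences are constant, so Q has degree 3.
Fitting a degree-3 polynomial gives Q(x) = -x³ + 4x² - x - 1.
The coefficient of x² is 4.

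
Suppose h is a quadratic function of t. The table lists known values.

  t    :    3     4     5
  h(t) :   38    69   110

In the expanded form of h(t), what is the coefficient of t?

Write h(t) = at² + bt + c; the 3 given values yield a linear system in the 3 coefficients.
Solving, h(t) = 5t² - 4t + 5.
The coefficient of t is -4.

-4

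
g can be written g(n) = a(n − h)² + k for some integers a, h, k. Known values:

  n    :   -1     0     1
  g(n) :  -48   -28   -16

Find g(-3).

First differences 20, 12; second difference -8 = 2a, so a = -4.
Expanding, the n-coefficient is −2ah = 8h; matching it to the data gives h = 2, and then k = -12.
So g(n) = -4(n − 2)² − 12.
g(-3) = -4·(-5)² − 12 = -112.

-112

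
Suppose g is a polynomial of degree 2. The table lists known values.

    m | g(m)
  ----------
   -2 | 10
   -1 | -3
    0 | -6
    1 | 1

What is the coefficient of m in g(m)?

Write g(m) = am² + bm + c; the 4 given values yield a linear system in the 3 coefficients.
Solving, g(m) = 5m² + 2m - 6.
The coefficient of m is 2.

2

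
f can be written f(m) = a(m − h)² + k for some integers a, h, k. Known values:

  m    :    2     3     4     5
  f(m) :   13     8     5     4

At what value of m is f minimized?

First differences -5, -3, -1; second difference 2 = 2a, so a = 1.
Expanding, the m-coefficient is −2ah = -2h; matching it to the data gives h = 5, and then k = 4.
So f(m) = 1(m − 5)² + 4.
Hence h = 5.

5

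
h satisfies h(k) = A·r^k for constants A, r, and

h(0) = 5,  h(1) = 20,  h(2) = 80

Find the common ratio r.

4

Consecutive ratio: 20/5 = 4, and 80/20 = 4, so r = 4.
Then A·4^0 = 5 gives A = 5, and h(k) = 5·4^k.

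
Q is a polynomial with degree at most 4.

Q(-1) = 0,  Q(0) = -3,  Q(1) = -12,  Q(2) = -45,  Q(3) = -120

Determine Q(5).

First differences: -3, -9, -33, -75. Second differences: -6, -24, -42. Third differences: -18, -18.
Level-3 differences are constant, so Q has degree 3.
Fitting a degree-3 polynomial gives Q(t) = -3t³ - 3t² - 3t - 3.
Then Q(5) = -468.

-468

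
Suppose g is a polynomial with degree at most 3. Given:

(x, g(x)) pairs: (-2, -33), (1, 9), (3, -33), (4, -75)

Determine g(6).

Write g(x) = ax³ + bx² + cx + d; the 4 given values yield a linear system in the 4 coefficients.
Solving, the leading coefficient vanishes, and g(x) = -7x² + 7x + 9.
Then g(6) = -201.

-201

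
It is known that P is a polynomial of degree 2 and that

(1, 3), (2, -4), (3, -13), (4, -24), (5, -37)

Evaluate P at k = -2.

12

First differences: -7, -9, -11, -13. Second differences: -2, -2, -2.
Level-2 differences are constant, so P has degree 2.
Fitting a degree-2 polynomial gives P(k) = -k² - 4k + 8.
Then P(-2) = 12.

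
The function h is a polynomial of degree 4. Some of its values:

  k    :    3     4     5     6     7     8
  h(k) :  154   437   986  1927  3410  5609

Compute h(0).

1

First differences: 283, 549, 941, 1483, 2199. Second differences: 266, 392, 542, 716. Third differences: 126, 150, 174. Fourth differences: 24, 24.
Level-4 differences are constant, so h has degree 4.
Fitting a degree-4 polynomial gives h(k) = k^4 + 3k³ - 3k + 1.
Then h(0) = 1.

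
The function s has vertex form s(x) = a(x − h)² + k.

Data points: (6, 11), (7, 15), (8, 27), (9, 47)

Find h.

First differences 4, 12, 20; second difference 8 = 2a, so a = 4.
Expanding, the x-coefficient is −2ah = -8h; matching it to the data gives h = 6, and then k = 11.
So s(x) = 4(x − 6)² + 11.
Hence h = 6.

6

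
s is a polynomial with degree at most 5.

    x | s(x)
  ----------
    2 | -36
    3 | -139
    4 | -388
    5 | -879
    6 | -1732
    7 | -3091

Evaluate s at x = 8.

-5124

First differences: -103, -249, -491, -853, -1359. Second differences: -146, -242, -362, -506. Third differences: -96, -120, -144. Fourth differences: -24, -24.
Level-4 differences are constant, so s has degree 4.
Fitting a degree-4 polynomial gives s(x) = -x^4 - 2x³ - 4.
Then s(8) = -5124.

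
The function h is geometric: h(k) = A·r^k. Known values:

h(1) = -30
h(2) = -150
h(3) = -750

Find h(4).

-3750

Consecutive ratio: -150/(-30) = 5, and -750/(-150) = 5, so r = 5.
Then A·5^1 = -30 gives A = -6, and h(k) = -6·5^k.
h(4) = -6·5^4 = -3750.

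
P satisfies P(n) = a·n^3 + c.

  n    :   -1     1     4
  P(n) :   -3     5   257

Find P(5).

501

From P(-1) = -3 and P(1) = 5: -1a + c = -3 and 1a + c = 5.
Subtracting: 2a = 8, so a = 4; then c = -3 − 4·(-1) = 1.
So P(n) = 4n³ + 1, and P(5) = 501.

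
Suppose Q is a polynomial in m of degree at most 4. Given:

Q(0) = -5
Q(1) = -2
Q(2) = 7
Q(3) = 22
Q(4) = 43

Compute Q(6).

103

First differences: 3, 9, 15, 21. Second differences: 6, 6, 6.
Level-2 differences are constant, so Q has degree 2.
Fitting a degree-2 polynomial gives Q(m) = 3m² - 5.
Then Q(6) = 103.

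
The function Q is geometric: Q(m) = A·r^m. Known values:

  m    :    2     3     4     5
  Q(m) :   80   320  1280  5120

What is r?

4

Consecutive ratio: 320/80 = 4, and 1280/320 = 4, so r = 4.
Then A·4^2 = 80 gives A = 5, and Q(m) = 5·4^m.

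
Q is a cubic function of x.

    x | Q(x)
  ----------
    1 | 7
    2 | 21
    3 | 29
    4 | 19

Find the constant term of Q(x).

Write Q(x) = ax³ + bx² + cx + d; the 4 given values yield a linear system in the 4 coefficients.
Solving, Q(x) = -2x³ + 9x² + x - 1.
The constant term is Q(0) = -1.

-1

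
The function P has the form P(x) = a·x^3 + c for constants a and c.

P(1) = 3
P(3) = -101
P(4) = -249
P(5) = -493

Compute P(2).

-25

From P(1) = 3 and P(3) = -101: 1a + c = 3 and 27a + c = -101.
Subtracting: 26a = -104, so a = -4; then c = 3 − (-4)·1 = 7.
So P(x) = -4x³ + 7, and P(2) = -25.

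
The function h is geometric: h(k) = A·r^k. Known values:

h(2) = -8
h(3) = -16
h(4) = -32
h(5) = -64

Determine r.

Consecutive ratio: -16/(-8) = 2, and -32/(-16) = 2, so r = 2.
Then A·2^2 = -8 gives A = -2, and h(k) = -2·2^k.

2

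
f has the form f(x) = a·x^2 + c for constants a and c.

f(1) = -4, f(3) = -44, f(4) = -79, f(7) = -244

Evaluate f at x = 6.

-179

From f(1) = -4 and f(3) = -44: 1a + c = -4 and 9a + c = -44.
Subtracting: 8a = -40, so a = -5; then c = -4 − (-5)·1 = 1.
So f(x) = -5x² + 1, and f(6) = -179.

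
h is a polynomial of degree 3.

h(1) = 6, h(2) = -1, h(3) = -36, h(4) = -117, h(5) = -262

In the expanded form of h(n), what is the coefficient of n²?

Write h(n) = an³ + bn² + cn + d; the 5 given values yield a linear system in the 4 coefficients.
Solving, h(n) = -3n³ + 4n² + 2n + 3.
The coefficient of n² is 4.

4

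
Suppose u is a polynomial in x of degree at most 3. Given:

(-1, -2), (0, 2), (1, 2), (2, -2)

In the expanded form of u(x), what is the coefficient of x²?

-2

Write u(x) = ax³ + bx² + cx + d; the 4 given values yield a linear system in the 4 coefficients.
Solving, the leading coefficient vanishes, and u(x) = -2x² + 2x + 2.
The coefficient of x² is -2.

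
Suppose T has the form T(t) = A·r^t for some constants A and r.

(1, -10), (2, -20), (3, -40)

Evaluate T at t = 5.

-160

Consecutive ratio: -20/(-10) = 2, and -40/(-20) = 2, so r = 2.
Then A·2^1 = -10 gives A = -5, and T(t) = -5·2^t.
T(5) = -5·2^5 = -160.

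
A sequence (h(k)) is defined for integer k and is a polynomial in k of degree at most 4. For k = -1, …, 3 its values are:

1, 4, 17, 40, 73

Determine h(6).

232

Write h(k) = ak^4 + bk³ + ck² + dk + e; the 5 given values yield a linear system in the 5 coefficients.
Solving, the top 2 coefficients vanish, and h(k) = 5k² + 8k + 4.
Then h(6) = 232.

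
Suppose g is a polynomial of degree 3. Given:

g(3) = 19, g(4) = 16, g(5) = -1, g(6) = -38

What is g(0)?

Write g(x) = ax³ + bx² + cx + d; the 4 given values yield a linear system in the 4 coefficients.
Solving, g(x) = -x³ + 5x² - x + 4.
The constant term is g(0) = 4.

4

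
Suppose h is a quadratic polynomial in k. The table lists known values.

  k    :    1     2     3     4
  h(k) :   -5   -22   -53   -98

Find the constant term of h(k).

First differences: -17, -31, -45. Second differences: -14, -14.
Level-2 differences are constant, so h has degree 2.
Fitting a degree-2 polynomial gives h(k) = -7k² + 4k - 2.
The constant term is h(0) = -2.

-2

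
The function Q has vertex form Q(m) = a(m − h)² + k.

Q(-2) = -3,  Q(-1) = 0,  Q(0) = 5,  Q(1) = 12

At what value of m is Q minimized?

-3

First differences 3, 5, 7; second difference 2 = 2a, so a = 1.
Expanding, the m-coefficient is −2ah = -2h; matching it to the data gives h = -3, and then k = -4.
So Q(m) = 1(m + 3)² − 4.
Hence h = -3.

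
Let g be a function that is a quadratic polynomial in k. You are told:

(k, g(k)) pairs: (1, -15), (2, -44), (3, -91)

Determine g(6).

-340

Write g(k) = ak² + bk + c; the 3 given values yield a linear system in the 3 coefficients.
Solving, g(k) = -9k² - 2k - 4.
Then g(6) = -340.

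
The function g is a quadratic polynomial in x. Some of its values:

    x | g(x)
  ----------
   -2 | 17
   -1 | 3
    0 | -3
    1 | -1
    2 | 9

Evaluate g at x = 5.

Write g(x) = ax² + bx + c; the 5 given values yield a linear system in the 3 coefficients.
Solving, g(x) = 4x² - 2x - 3.
Then g(5) = 87.

87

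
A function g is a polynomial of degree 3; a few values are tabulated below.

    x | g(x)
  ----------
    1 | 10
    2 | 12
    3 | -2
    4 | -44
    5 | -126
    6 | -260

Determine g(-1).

Write g(x) = ax³ + bx² + cx + d; the 6 given values yield a linear system in the 4 coefficients.
Solving, g(x) = -2x³ + 4x² + 4x + 4.
Then g(-1) = 6.

6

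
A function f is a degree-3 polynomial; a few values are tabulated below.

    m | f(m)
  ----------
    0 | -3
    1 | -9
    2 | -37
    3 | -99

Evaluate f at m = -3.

3

Write f(m) = am³ + bm² + cm + d; the 4 given values yield a linear system in the 4 coefficients.
Solving, f(m) = -2m³ - 5m² + m - 3.
Then f(-3) = 3.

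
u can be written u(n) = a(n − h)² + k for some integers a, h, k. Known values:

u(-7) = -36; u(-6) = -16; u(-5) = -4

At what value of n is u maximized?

First differences 20, 12; second difference -8 = 2a, so a = -4.
Expanding, the n-coefficient is −2ah = 8h; matching it to the data gives h = -4, and then k = 0.
So u(n) = -4(n + 4)² + 0.
Hence h = -4.

-4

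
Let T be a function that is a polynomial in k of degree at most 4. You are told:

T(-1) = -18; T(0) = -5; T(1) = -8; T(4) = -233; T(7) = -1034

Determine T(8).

-1485

Write T(k) = ak^4 + bk³ + ck² + dk + e; the 5 given values yield a linear system in the 5 coefficients.
Solving, the leading coefficient vanishes, and T(k) = -2k³ - 8k² + 7k - 5.
Then T(8) = -1485.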